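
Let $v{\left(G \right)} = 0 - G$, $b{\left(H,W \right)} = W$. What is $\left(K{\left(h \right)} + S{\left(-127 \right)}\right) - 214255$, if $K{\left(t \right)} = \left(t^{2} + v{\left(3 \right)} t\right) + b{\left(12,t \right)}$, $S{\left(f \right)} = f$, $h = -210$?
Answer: $-169862$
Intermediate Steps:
$v{\left(G \right)} = - G$
$K{\left(t \right)} = t^{2} - 2 t$ ($K{\left(t \right)} = \left(t^{2} + \left(-1\right) 3 t\right) + t = \left(t^{2} - 3 t\right) + t = t^{2} - 2 t$)
$\left(K{\left(h \right)} + S{\left(-127 \right)}\right) - 214255 = \left(- 210 \left(-2 - 210\right) - 127\right) - 214255 = \left(\left(-210\right) \left(-212\right) - 127\right) - 214255 = \left(44520 - 127\right) - 214255 = 44393 - 214255 = -169862$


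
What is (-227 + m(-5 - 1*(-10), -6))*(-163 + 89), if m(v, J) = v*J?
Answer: 19018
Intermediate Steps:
m(v, J) = J*v
(-227 + m(-5 - 1*(-10), -6))*(-163 + 89) = (-227 - 6*(-5 - 1*(-10)))*(-163 + 89) = (-227 - 6*(-5 + 10))*(-74) = (-227 - 6*5)*(-74) = (-227 - 30)*(-74) = -257*(-74) = 19018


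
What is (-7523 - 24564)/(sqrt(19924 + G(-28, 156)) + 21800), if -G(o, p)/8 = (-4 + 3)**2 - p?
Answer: -174874150/118804709 + 32087*sqrt(5291)/237609418 ≈ -1.4621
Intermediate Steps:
G(o, p) = -8 + 8*p (G(o, p) = -8*((-4 + 3)**2 - p) = -8*((-1)**2 - p) = -8*(1 - p) = -8 + 8*p)
(-7523 - 24564)/(sqrt(19924 + G(-28, 156)) + 21800) = (-7523 - 24564)/(sqrt(19924 + (-8 + 8*156)) + 21800) = -32087/(sqrt(19924 + (-8 + 1248)) + 21800) = -32087/(sqrt(19924 + 1240) + 21800) = -32087/(sqrt(21164) + 21800) = -32087/(2*sqrt(5291) + 21800) = -32087/(21800 + 2*sqrt(5291))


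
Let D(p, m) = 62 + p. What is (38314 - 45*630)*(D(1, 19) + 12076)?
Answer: 120952996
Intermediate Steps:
(38314 - 45*630)*(D(1, 19) + 12076) = (38314 - 45*630)*((62 + 1) + 12076) = (38314 - 28350)*(63 + 12076) = 9964*12139 = 120952996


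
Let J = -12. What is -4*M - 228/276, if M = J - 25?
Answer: 3385/23 ≈ 147.17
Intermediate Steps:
M = -37 (M = -12 - 25 = -37)
-4*M - 228/276 = -4*(-37) - 228/276 = 148 - 228*1/276 = 148 - 19/23 = 3385/23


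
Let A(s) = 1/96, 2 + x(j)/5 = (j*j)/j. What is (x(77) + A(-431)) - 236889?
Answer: -22705343/96 ≈ -2.3651e+5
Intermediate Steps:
x(j) = -10 + 5*j (x(j) = -10 + 5*((j*j)/j) = -10 + 5*(j**2/j) = -10 + 5*j)
A(s) = 1/96
(x(77) + A(-431)) - 236889 = ((-10 + 5*77) + 1/96) - 236889 = ((-10 + 385) + 1/96) - 236889 = (375 + 1/96) - 236889 = 36001/96 - 236889 = -22705343/96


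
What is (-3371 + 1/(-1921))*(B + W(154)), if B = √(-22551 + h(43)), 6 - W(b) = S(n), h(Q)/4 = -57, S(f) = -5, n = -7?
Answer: -71232612/1921 - 19427076*I*√2531/1921 ≈ -37081.0 - 5.0878e+5*I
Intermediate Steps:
h(Q) = -228 (h(Q) = 4*(-57) = -228)
W(b) = 11 (W(b) = 6 - 1*(-5) = 6 + 5 = 11)
B = 3*I*√2531 (B = √(-22551 - 228) = √(-22779) = 3*I*√2531 ≈ 150.93*I)
(-3371 + 1/(-1921))*(B + W(154)) = (-3371 + 1/(-1921))*(3*I*√2531 + 11) = (-3371 - 1/1921)*(11 + 3*I*√2531) = -6475692*(11 + 3*I*√2531)/1921 = -71232612/1921 - 19427076*I*√2531/1921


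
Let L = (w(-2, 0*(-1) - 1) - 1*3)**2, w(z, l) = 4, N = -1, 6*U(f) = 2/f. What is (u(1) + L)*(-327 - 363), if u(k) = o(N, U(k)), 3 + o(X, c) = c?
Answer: 1150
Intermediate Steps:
U(f) = 1/(3*f) (U(f) = (2/f)/6 = 1/(3*f))
o(X, c) = -3 + c
u(k) = -3 + 1/(3*k)
L = 1 (L = (4 - 1*3)**2 = (4 - 3)**2 = 1**2 = 1)
(u(1) + L)*(-327 - 363) = ((-3 + (1/3)/1) + 1)*(-327 - 363) = ((-3 + (1/3)*1) + 1)*(-690) = ((-3 + 1/3) + 1)*(-690) = (-8/3 + 1)*(-690) = -5/3*(-690) = 1150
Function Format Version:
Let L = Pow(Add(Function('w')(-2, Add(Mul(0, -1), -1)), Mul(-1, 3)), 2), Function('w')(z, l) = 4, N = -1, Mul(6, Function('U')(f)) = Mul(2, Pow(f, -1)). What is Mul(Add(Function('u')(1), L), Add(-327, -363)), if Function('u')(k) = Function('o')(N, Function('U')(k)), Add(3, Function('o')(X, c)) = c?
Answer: 1150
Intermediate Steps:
Function('U')(f) = Mul(Rational(1, 3), Pow(f, -1)) (Function('U')(f) = Mul(Rational(1, 6), Mul(2, Pow(f, -1))) = Mul(Rational(1, 3), Pow(f, -1)))
Function('o')(X, c) = Add(-3, c)
Function('u')(k) = Add(-3, Mul(Rational(1, 3), Pow(k, -1)))
L = 1 (L = Pow(Add(4, Mul(-1, 3)), 2) = Pow(Add(4, -3), 2) = Pow(1, 2) = 1)
Mul(Add(Function('u')(1), L), Add(-327, -363)) = Mul(Add(Add(-3, Mul(Rational(1, 3), Pow(1, -1))), 1), Add(-327, -363)) = Mul(Add(Add(-3, Mul(Rational(1, 3), 1)), 1), -690) = Mul(Add(Add(-3, Rational(1, 3)), 1), -690) = Mul(Add(Rational(-8, 3), 1), -690) = Mul(Rational(-5, 3), -690) = 1150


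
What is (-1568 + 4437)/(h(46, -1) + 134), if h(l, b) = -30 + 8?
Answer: 2869/112 ≈ 25.616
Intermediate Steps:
h(l, b) = -22
(-1568 + 4437)/(h(46, -1) + 134) = (-1568 + 4437)/(-22 + 134) = 2869/112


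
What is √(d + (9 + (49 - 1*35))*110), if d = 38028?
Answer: √40558 ≈ 201.39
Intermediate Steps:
√(d + (9 + (49 - 1*35))*110) = √(38028 + (9 + (49 - 1*35))*110) = √(38028 + (9 + (49 - 35))*110) = √(38028 + (9 + 14)*110) = √(38028 + 23*110) = √(38028 + 2530) = √40558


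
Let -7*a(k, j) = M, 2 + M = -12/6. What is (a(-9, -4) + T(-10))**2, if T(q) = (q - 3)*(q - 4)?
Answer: 1633284/49 ≈ 33332.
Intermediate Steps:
T(q) = (-4 + q)*(-3 + q) (T(q) = (-3 + q)*(-4 + q) = (-4 + q)*(-3 + q))
M = -4 (M = -2 - 12/6 = -2 - 12*1/6 = -2 - 2 = -4)
a(k, j) = 4/7 (a(k, j) = -1/7*(-4) = 4/7)
(a(-9, -4) + T(-10))**2 = (4/7 + (12 + (-10)**2 - 7*(-10)))**2 = (4/7 + (12 + 100 + 70))**2 = (4/7 + 182)**2 = (1278/7)**2 = 1633284/49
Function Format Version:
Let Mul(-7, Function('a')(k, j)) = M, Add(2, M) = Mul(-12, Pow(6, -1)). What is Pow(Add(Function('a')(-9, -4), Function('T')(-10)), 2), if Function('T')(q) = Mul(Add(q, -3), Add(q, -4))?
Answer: Rational(1633284, 49) ≈ 33332.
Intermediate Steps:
Function('T')(q) = Mul(Add(-4, q), Add(-3, q)) (Function('T')(q) = Mul(Add(-3, q), Add(-4, q)) = Mul(Add(-4, q), Add(-3, q)))
M = -4 (M = Add(-2, Mul(-12, Pow(6, -1))) = Add(-2, Mul(-12, Rational(1, 6))) = Add(-2, -2) = -4)
Function('a')(k, j) = Rational(4, 7) (Function('a')(k, j) = Mul(Rational(-1, 7), -4) = Rational(4, 7))
Pow(Add(Function('a')(-9, -4), Function('T')(-10)), 2) = Pow(Add(Rational(4, 7), Add(12, Pow(-10, 2), Mul(-7, -10))), 2) = Pow(Add(Rational(4, 7), Add(12, 100, 70)), 2) = Pow(Add(Rational(4, 7), 182), 2) = Pow(Rational(1278, 7), 2) = Rational(1633284, 49)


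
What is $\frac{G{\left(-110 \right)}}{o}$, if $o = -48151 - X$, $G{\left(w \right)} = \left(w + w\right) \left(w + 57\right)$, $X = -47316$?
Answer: $- \frac{2332}{167} \approx -13.964$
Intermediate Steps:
$G{\left(w \right)} = 2 w \left(57 + w\right)$
$o = -835$ ($o = -48151 - -47316 = -48151 + 47316 = -835$)
$\frac{G{\left(-110 \right)}}{o} = \frac{2 \left(-110\right) \left(57 - 110\right)}{-835} = 2 \left(-110\right) \left(-53\right) \left(- \frac{1}{835}\right) = 11660 \left(- \frac{1}{835}\right) = - \frac{2332}{167}$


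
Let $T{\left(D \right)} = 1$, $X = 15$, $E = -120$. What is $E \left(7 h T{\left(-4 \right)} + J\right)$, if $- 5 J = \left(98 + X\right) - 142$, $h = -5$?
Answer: $3504$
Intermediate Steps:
$J = \frac{29}{5}$ ($J = - \frac{\left(98 + 15\right) - 142}{5} = - \frac{113 - 142}{5} = \left(- \frac{1}{5}\right) \left(-29\right) = \frac{29}{5} \approx 5.8$)
$E \left(7 h T{\left(-4 \right)} + J\right) = - 120 \left(7 \left(-5\right) 1 + \frac{29}{5}\right) = - 120 \left(\left(-35\right) 1 + \frac{29}{5}\right) = - 120 \left(-35 + \frac{29}{5}\right) = \left(-120\right) \left(- \frac{146}{5}\right) = 3504$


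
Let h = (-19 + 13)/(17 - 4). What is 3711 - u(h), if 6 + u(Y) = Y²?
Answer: 628137/169 ≈ 3716.8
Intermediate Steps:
h = -6/13 ≈ -0.46154
u(Y) = -6 + Y²
3711 - u(h) = 3711 - (-6 + (-6/13)²) = 3711 - (-6 + 36/169) = 3711 - 1*(-978/169) = 3711 + 978/169 = 628137/169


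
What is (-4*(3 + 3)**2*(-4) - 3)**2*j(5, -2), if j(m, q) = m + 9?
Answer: 4596606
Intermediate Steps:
j(m, q) = 9 + m
(-4*(3 + 3)**2*(-4) - 3)**2*j(5, -2) = (-4*(3 + 3)**2*(-4) - 3)**2*(9 + 5) = (-4*6**2*(-4) - 3)**2*14 = (-4*36*(-4) - 3)**2*14 = (-144*(-4) - 3)**2*14 = (576 - 3)**2*14 = 573**2*14 = 328329*14 = 4596606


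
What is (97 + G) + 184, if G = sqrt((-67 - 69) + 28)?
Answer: 281 + 6*I*sqrt(3) ≈ 281.0 + 10.392*I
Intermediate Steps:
G = 6*I*sqrt(3) (G = sqrt(-136 + 28) = sqrt(-108) = 6*I*sqrt(3) ≈ 10.392*I)
(97 + G) + 184 = (97 + 6*I*sqrt(3)) + 184 = 281 + 6*I*sqrt(3)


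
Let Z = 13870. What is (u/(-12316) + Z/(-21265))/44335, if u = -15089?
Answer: 30008933/2322264994580 ≈ 1.2922e-5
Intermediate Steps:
(u/(-12316) + Z/(-21265))/44335 = (-15089/(-12316) + 13870/(-21265))/44335 = (-15089*(-1/12316) + 13870*(-1/21265))*(1/44335) = (15089/12316 - 2774/4253)*(1/44335) = (30008933/52379948)*(1/44335) = 30008933/2322264994580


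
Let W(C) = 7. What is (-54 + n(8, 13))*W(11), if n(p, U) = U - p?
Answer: -343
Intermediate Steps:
(-54 + n(8, 13))*W(11) = (-54 + (13 - 1*8))*7 = (-54 + (13 - 8))*7 = (-54 + 5)*7 = -49*7 = -343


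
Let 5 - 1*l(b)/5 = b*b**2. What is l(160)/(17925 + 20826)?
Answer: -20479975/38751 ≈ -528.50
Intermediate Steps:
l(b) = 25 - 5*b**3 (l(b) = 25 - 5*b*b**2 = 25 - 5*b**3)
l(160)/(17925 + 20826) = (25 - 5*160**3)/(17925 + 20826) = (25 - 5*4096000)/38751 = (25 - 20480000)*(1/38751) = -20479975*1/38751 = -20479975/38751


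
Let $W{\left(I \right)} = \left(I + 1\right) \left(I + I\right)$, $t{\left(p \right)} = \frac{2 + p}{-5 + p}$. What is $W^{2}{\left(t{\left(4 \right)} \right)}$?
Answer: $3600$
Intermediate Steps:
$t{\left(p \right)} = \frac{2 + p}{-5 + p}$
$W{\left(I \right)} = 2 I \left(1 + I\right)$ ($W{\left(I \right)} = \left(1 + I\right) 2 I = 2 I \left(1 + I\right)$)
$W^{2}{\left(t{\left(4 \right)} \right)} = \left(2 \frac{2 + 4}{-5 + 4} \left(1 + \frac{2 + 4}{-5 + 4}\right)\right)^{2} = \left(2 \frac{1}{-1} \cdot 6 \left(1 + \frac{1}{-1} \cdot 6\right)\right)^{2} = \left(2 \left(\left(-1\right) 6\right) \left(1 - 6\right)\right)^{2} = \left(2 \left(-6\right) \left(1 - 6\right)\right)^{2} = \left(2 \left(-6\right) \left(-5\right)\right)^{2} = 60^{2} = 3600$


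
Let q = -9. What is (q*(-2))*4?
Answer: 72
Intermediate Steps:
(q*(-2))*4 = -9*(-2)*4 = 18*4 = 72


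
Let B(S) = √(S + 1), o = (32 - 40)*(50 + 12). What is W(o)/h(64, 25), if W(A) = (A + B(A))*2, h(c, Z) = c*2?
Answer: -31/4 + 3*I*√55/64 ≈ -7.75 + 0.34763*I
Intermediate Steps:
h(c, Z) = 2*c
o = -496 (o = -8*62 = -496)
B(S) = √(1 + S)
W(A) = 2*A + 2*√(1 + A) (W(A) = (A + √(1 + A))*2 = 2*A + 2*√(1 + A))
W(o)/h(64, 25) = (2*(-496) + 2*√(1 - 496))/((2*64)) = (-992 + 2*√(-495))/128 = (-992 + 2*(3*I*√55))*(1/128) = (-992 + 6*I*√55)*(1/128) = -31/4 + 3*I*√55/64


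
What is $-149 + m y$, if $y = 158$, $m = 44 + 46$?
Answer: $14071$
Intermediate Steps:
$m = 90$
$-149 + m y = -149 + 90 \cdot 158 = -149 + 14220 = 14071$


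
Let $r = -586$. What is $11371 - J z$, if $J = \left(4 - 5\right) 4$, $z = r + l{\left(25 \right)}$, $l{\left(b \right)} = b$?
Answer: $9127$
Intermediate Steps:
$z = -561$ ($z = -586 + 25 = -561$)
$J = -4$ ($J = \left(-1\right) 4 = -4$)
$11371 - J z = 11371 - \left(-4\right) \left(-561\right) = 11371 - 2244 = 9127$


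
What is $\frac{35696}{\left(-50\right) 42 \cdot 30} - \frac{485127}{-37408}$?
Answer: $\frac{74560421}{6012000} \approx 12.402$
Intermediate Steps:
$\frac{35696}{\left(-50\right) 42 \cdot 30} - \frac{485127}{-37408} = \frac{35696}{\left(-2100\right) 30} - - \frac{485127}{37408} = \frac{35696}{-63000} + \frac{485127}{37408} = 35696 \left(- \frac{1}{63000}\right) + \frac{485127}{37408} = - \frac{4462}{7875} + \frac{485127}{37408} = \frac{74560421}{6012000}$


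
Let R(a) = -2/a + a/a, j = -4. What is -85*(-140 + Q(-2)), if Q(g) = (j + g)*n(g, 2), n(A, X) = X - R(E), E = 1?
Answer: 13430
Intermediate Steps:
R(a) = 1 - 2/a (R(a) = -2/a + 1 = 1 - 2/a)
n(A, X) = 1 + X (n(A, X) = X - (-2 + 1)/1 = X - (-1) = X - 1*(-1) = X + 1 = 1 + X)
Q(g) = -12 + 3*g (Q(g) = (-4 + g)*(1 + 2) = (-4 + g)*3 = -12 + 3*g)
-85*(-140 + Q(-2)) = -85*(-140 + (-12 + 3*(-2))) = -85*(-140 + (-12 - 6)) = -85*(-140 - 18) = -85*(-158) = 13430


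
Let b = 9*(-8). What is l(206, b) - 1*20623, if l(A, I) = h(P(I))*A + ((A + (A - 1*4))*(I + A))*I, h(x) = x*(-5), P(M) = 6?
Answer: -3963187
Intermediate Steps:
b = -72
h(x) = -5*x
l(A, I) = -30*A + I*(-4 + 2*A)*(A + I) (l(A, I) = (-5*6)*A + ((A + (A - 1*4))*(I + A))*I = -30*A + ((A + (A - 4))*(A + I))*I = -30*A + ((A + (-4 + A))*(A + I))*I = -30*A + ((-4 + 2*A)*(A + I))*I = -30*A + I*(-4 + 2*A)*(A + I))
l(206, b) - 1*20623 = (-30*206 - 4*(-72)**2 - 4*206*(-72) + 2*206*(-72)**2 + 2*(-72)*206**2) - 1*20623 = (-6180 - 4*5184 + 59328 + 2*206*5184 + 2*(-72)*42436) - 20623 = (-6180 - 20736 + 59328 + 2135808 - 6110784) - 20623 = -3942564 - 20623 = -3963187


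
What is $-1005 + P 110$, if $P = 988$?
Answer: $107675$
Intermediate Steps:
$-1005 + P 110 = -1005 + 988 \cdot 110 = -1005 + 108680 = 107675$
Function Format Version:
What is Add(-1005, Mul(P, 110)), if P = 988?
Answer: 107675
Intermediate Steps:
Add(-1005, Mul(P, 110)) = Add(-1005, Mul(988, 110)) = Add(-1005, 108680) = 107675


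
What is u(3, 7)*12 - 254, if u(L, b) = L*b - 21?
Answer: -254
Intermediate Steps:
u(L, b) = -21 + L*b
u(3, 7)*12 - 254 = (-21 + 3*7)*12 - 254 = (-21 + 21)*12 - 254 = 0*12 - 254 = 0 - 254 = -254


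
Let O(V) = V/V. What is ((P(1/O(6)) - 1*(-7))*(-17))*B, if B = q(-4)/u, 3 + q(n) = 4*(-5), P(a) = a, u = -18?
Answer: -1564/9 ≈ -173.78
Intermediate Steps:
O(V) = 1
q(n) = -23 (q(n) = -3 + 4*(-5) = -3 - 20 = -23)
B = 23/18 (B = -23/(-18) = -23*(-1/18) = 23/18 ≈ 1.2778)
((P(1/O(6)) - 1*(-7))*(-17))*B = ((1/1 - 1*(-7))*(-17))*(23/18) = ((1 + 7)*(-17))*(23/18) = (8*(-17))*(23/18) = -136*23/18 = -1564/9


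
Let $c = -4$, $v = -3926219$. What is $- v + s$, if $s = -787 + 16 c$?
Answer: $3925368$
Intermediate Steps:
$s = -851$ ($s = -787 + 16 \left(-4\right) = -787 - 64 = -851$)
$- v + s = \left(-1\right) \left(-3926219\right) - 851 = 3926219 - 851 = 3925368$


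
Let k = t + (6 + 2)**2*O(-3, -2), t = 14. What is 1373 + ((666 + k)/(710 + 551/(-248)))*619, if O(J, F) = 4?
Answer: 384688549/175529 ≈ 2191.6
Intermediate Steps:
k = 270 (k = 14 + (6 + 2)**2*4 = 14 + 8**2*4 = 14 + 64*4 = 14 + 256 = 270)
1373 + ((666 + k)/(710 + 551/(-248)))*619 = 1373 + ((666 + 270)/(710 + 551/(-248)))*619 = 1373 + (936/(710 + 551*(-1/248)))*619 = 1373 + (936/(710 - 551/248))*619 = 1373 + (936/(175529/248))*619 = 1373 + (936*(248/175529))*619 = 1373 + (232128/175529)*619 = 1373 + 143687232/175529 = 384688549/175529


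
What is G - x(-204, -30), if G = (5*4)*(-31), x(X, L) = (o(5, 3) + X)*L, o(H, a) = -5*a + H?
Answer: -7040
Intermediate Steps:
o(H, a) = H - 5*a
x(X, L) = L*(-10 + X) (x(X, L) = ((5 - 5*3) + X)*L = ((5 - 15) + X)*L = (-10 + X)*L = L*(-10 + X))
G = -620 (G = 20*(-31) = -620)
G - x(-204, -30) = -620 - (-30)*(-10 - 204) = -620 - (-30)*(-214) = -620 - 1*6420 = -620 - 6420 = -7040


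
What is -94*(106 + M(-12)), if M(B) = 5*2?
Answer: -10904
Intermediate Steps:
M(B) = 10
-94*(106 + M(-12)) = -94*(106 + 10) = -94*116 = -10904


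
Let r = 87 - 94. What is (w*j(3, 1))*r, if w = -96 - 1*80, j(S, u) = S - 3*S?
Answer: -7392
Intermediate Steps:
j(S, u) = -2*S
w = -176 (w = -96 - 80 = -176)
r = -7
(w*j(3, 1))*r = -(-352)*3*(-7) = -176*(-6)*(-7) = 1056*(-7) = -7392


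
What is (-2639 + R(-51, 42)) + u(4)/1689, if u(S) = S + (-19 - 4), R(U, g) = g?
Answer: -4386352/1689 ≈ -2597.0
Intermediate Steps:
u(S) = -23 + S (u(S) = S - 23 = -23 + S)
(-2639 + R(-51, 42)) + u(4)/1689 = (-2639 + 42) + (-23 + 4)/1689 = -2597 - 19*1/1689 = -2597 - 19/1689 = -4386352/1689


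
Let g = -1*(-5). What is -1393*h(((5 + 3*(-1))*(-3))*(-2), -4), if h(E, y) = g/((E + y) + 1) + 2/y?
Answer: -1393/18 ≈ -77.389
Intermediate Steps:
g = 5
h(E, y) = 2/y + 5/(1 + E + y) (h(E, y) = 5/((E + y) + 1) + 2/y = 5/(1 + E + y) + 2/y = 2/y + 5/(1 + E + y))
-1393*h(((5 + 3*(-1))*(-3))*(-2), -4) = -1393*(2 + 2*(((5 + 3*(-1))*(-3))*(-2)) + 7*(-4))/((-4)*(1 + ((5 + 3*(-1))*(-3))*(-2) - 4)) = -(-1393)*(2 + 2*(((5 - 3)*(-3))*(-2)) - 28)/(4*(1 + ((5 - 3)*(-3))*(-2) - 4)) = -(-1393)*(2 + 2*((2*(-3))*(-2)) - 28)/(4*(1 + (2*(-3))*(-2) - 4)) = -(-1393)*(2 + 2*(-6*(-2)) - 28)/(4*(1 - 6*(-2) - 4)) = -(-1393)*(2 + 2*12 - 28)/(4*(1 + 12 - 4)) = -(-1393)*(2 + 24 - 28)/(4*9) = -(-1393)*(-2)/(4*9) = -1393*1/18 = -1393/18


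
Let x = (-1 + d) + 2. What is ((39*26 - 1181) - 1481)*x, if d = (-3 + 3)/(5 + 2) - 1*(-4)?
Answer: -8240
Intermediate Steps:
d = 4 (d = 0/7 + 4 = 0*(⅐) + 4 = 0 + 4 = 4)
x = 5 (x = (-1 + 4) + 2 = 3 + 2 = 5)
((39*26 - 1181) - 1481)*x = ((39*26 - 1181) - 1481)*5 = ((1014 - 1181) - 1481)*5 = (-167 - 1481)*5 = -1648*5 = -8240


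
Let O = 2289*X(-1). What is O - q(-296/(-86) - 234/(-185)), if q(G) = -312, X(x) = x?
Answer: -1977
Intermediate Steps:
O = -2289 (O = 2289*(-1) = -2289)
O - q(-296/(-86) - 234/(-185)) = -2289 - 1*(-312) = -2289 + 312 = -1977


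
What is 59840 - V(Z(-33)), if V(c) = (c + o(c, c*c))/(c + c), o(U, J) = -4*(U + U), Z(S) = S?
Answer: 119687/2 ≈ 59844.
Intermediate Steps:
o(U, J) = -8*U
V(c) = -7/2 (V(c) = (c - 8*c)/(c + c) = (-7*c)/((2*c)) = (-7*c)*(1/(2*c)) = -7/2)
59840 - V(Z(-33)) = 59840 - 1*(-7/2) = 59840 + 7/2 = 119687/2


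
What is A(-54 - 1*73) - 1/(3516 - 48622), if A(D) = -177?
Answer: -7983761/45106 ≈ -177.00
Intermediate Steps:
A(-54 - 1*73) - 1/(3516 - 48622) = -177 - 1/(3516 - 48622) = -177 - 1/(-45106) = -177 - 1*(-1/45106) = -177 + 1/45106 = -7983761/45106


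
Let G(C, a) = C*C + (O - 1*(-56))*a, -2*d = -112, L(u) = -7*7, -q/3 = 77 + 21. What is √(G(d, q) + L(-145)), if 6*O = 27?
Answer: 70*I*√3 ≈ 121.24*I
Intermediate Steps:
O = 9/2 (O = (⅙)*27 = 9/2 ≈ 4.5000)
q = -294 (q = -3*(77 + 21) = -3*98 = -294)
L(u) = -49
d = 56 (d = -½*(-112) = 56)
G(C, a) = C² + 121*a/2 (G(C, a) = C*C + (9/2 - 1*(-56))*a = C² + (9/2 + 56)*a = C² + 121*a/2)
√(G(d, q) + L(-145)) = √((56² + (121/2)*(-294)) - 49) = √((3136 - 17787) - 49) = √(-14651 - 49) = √(-14700) = 70*I*√3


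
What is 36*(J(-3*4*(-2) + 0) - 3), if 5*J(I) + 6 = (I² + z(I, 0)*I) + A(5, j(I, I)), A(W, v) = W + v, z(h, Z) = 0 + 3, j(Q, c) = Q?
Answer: 23616/5 ≈ 4723.2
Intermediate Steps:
z(h, Z) = 3
J(I) = -⅕ + I²/5 + 4*I/5 (J(I) = -6/5 + ((I² + 3*I) + (5 + I))/5 = -6/5 + (5 + I² + 4*I)/5 = -6/5 + (1 + I²/5 + 4*I/5) = -⅕ + I²/5 + 4*I/5)
36*(J(-3*4*(-2) + 0) - 3) = 36*((-⅕ + (-3*4*(-2) + 0)²/5 + 4*(-3*4*(-2) + 0)/5) - 3) = 36*((-⅕ + (-12*(-2) + 0)²/5 + 4*(-12*(-2) + 0)/5) - 3) = 36*((-⅕ + (24 + 0)²/5 + 4*(24 + 0)/5) - 3) = 36*((-⅕ + (⅕)*24² + (⅘)*24) - 3) = 36*((-⅕ + (⅕)*576 + 96/5) - 3) = 36*((-⅕ + 576/5 + 96/5) - 3) = 36*(671/5 - 3) = 36*(656/5) = 23616/5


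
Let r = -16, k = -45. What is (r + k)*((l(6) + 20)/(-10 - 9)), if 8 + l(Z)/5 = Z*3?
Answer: 4270/19 ≈ 224.74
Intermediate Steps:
l(Z) = -40 + 15*Z (l(Z) = -40 + 5*(Z*3) = -40 + 5*(3*Z) = -40 + 15*Z)
(r + k)*((l(6) + 20)/(-10 - 9)) = (-16 - 45)*(((-40 + 15*6) + 20)/(-10 - 9)) = -61*((-40 + 90) + 20)/(-19) = -61*(50 + 20)*(-1)/19 = -4270*(-1)/19 = -61*(-70/19) = 4270/19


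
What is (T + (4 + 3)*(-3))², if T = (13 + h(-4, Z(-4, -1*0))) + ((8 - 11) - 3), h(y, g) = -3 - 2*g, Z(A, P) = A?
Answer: 81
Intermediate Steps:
T = 12 (T = (13 + (-3 - 2*(-4))) + ((8 - 11) - 3) = (13 + (-3 + 8)) + (-3 - 3) = (13 + 5) - 6 = 18 - 6 = 12)
(T + (4 + 3)*(-3))² = (12 + (4 + 3)*(-3))² = (12 + 7*(-3))² = (12 - 21)² = (-9)² = 81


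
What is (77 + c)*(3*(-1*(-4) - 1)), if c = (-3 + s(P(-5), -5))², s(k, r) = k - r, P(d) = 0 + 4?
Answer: 1017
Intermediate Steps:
P(d) = 4
c = 36 (c = (-3 + (4 - 1*(-5)))² = (-3 + (4 + 5))² = (-3 + 9)² = 6² = 36)
(77 + c)*(3*(-1*(-4) - 1)) = (77 + 36)*(3*(-1*(-4) - 1)) = 113*(3*(4 - 1)) = 113*(3*3) = 113*9 = 1017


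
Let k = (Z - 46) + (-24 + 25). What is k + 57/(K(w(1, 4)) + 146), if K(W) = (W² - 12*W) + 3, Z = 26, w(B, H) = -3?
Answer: -3629/194 ≈ -18.706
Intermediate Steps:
K(W) = 3 + W² - 12*W
k = -19 (k = (26 - 46) + (-24 + 25) = -20 + 1 = -19)
k + 57/(K(w(1, 4)) + 146) = -19 + 57/((3 + (-3)² - 12*(-3)) + 146) = -19 + 57/((3 + 9 + 36) + 146) = -19 + 57/(48 + 146) = -19 + 57/194 = -3629/194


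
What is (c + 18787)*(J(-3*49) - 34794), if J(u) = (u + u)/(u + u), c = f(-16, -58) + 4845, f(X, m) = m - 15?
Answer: -819688287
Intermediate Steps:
f(X, m) = -15 + m
c = 4772 (c = (-15 - 58) + 4845 = -73 + 4845 = 4772)
J(u) = 1 (J(u) = (2*u)/((2*u)) = (2*u)*(1/(2*u)) = 1)
(c + 18787)*(J(-3*49) - 34794) = (4772 + 18787)*(1 - 34794) = 23559*(-34793) = -819688287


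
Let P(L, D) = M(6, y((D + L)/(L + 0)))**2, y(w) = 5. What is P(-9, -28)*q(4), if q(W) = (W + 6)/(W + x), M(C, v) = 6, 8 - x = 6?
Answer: 60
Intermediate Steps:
x = 2 (x = 8 - 1*6 = 8 - 6 = 2)
P(L, D) = 36 (P(L, D) = 6**2 = 36)
q(W) = (6 + W)/(2 + W) (q(W) = (W + 6)/(W + 2) = (6 + W)/(2 + W))
P(-9, -28)*q(4) = 36*((6 + 4)/(2 + 4)) = 36*(10/6) = 36*((1/6)*10) = 36*(5/3) = 60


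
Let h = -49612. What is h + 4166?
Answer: -45446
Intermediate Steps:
h + 4166 = -49612 + 4166 = -45446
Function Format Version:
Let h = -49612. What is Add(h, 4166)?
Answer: -45446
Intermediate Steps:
Add(h, 4166) = Add(-49612, 4166) = -45446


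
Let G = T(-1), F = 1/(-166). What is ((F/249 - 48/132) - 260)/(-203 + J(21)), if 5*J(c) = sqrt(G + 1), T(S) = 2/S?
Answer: 600781479025/468416976324 + 591902935*I/468416976324 ≈ 1.2826 + 0.0012636*I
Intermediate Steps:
F = -1/166 ≈ -0.0060241
G = -2 (G = 2/(-1) = 2*(-1) = -2)
J(c) = I/5 (J(c) = sqrt(-2 + 1)/5 = sqrt(-1)/5 = I/5)
((F/249 - 48/132) - 260)/(-203 + J(21)) = ((-1/166/249 - 48/132) - 260)/(-203 + I/5) = ((-1/166*1/249 - 48*1/132) - 260)*(25*(-203 - I/5)/1030226) = ((-1/41334 - 4/11) - 260)*(25*(-203 - I/5)/1030226) = (-165347/454674 - 260)*(25*(-203 - I/5)/1030226) = -2959514675*(-203 - I/5)/468416976324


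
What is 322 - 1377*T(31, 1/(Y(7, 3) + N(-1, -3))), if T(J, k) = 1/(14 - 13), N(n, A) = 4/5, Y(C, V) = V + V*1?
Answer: -1055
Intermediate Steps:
Y(C, V) = 2*V (Y(C, V) = V + V = 2*V)
N(n, A) = 4/5 (N(n, A) = 4*(1/5) = 4/5)
T(J, k) = 1 (T(J, k) = 1/1 = 1)
322 - 1377*T(31, 1/(Y(7, 3) + N(-1, -3))) = 322 - 1377*1 = 322 - 1377 = -1055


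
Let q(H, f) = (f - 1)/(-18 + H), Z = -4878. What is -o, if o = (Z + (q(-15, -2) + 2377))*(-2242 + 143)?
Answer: -57743490/11 ≈ -5.2494e+6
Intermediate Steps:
q(H, f) = (-1 + f)/(-18 + H)
o = 57743490/11 (o = (-4878 + ((-1 - 2)/(-18 - 15) + 2377))*(-2242 + 143) = (-4878 + (-3/(-33) + 2377))*(-2099) = (-4878 + (-1/33*(-3) + 2377))*(-2099) = (-4878 + (1/11 + 2377))*(-2099) = (-4878 + 26148/11)*(-2099) = -27510/11*(-2099) = 57743490/11 ≈ 5.2494e+6)
-o = -1*57743490/11 = -57743490/11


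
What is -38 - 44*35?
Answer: -1578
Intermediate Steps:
-38 - 44*35 = -38 - 1540 = -1578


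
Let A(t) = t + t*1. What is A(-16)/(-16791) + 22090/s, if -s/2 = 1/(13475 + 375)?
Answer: -2568573840718/16791 ≈ -1.5297e+8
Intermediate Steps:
s = -1/6925 (s = -2/(13475 + 375) = -2/13850 = -2*1/13850 = -1/6925 ≈ -0.00014440)
A(t) = 2*t (A(t) = t + t = 2*t)
A(-16)/(-16791) + 22090/s = (2*(-16))/(-16791) + 22090/(-1/6925) = -32*(-1/16791) + 22090*(-6925) = 32/16791 - 152973250 = -2568573840718/16791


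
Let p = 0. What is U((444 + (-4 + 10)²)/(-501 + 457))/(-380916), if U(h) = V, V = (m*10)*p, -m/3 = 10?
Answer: 0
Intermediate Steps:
m = -30 (m = -3*10 = -30)
V = 0 (V = -30*10*0 = -300*0 = 0)
U(h) = 0
U((444 + (-4 + 10)²)/(-501 + 457))/(-380916) = 0/(-380916) = 0*(-1/380916) = 0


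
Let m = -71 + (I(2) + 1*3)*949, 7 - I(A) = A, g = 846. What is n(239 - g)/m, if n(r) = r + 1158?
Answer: 551/7521 ≈ 0.073261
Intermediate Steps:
I(A) = 7 - A
n(r) = 1158 + r
m = 7521 (m = -71 + ((7 - 1*2) + 1*3)*949 = -71 + ((7 - 2) + 3)*949 = -71 + (5 + 3)*949 = -71 + 8*949 = -71 + 7592 = 7521)
n(239 - g)/m = (1158 + (239 - 1*846))/7521 = (1158 + (239 - 846))*(1/7521) = (1158 - 607)*(1/7521) = 551*(1/7521) = 551/7521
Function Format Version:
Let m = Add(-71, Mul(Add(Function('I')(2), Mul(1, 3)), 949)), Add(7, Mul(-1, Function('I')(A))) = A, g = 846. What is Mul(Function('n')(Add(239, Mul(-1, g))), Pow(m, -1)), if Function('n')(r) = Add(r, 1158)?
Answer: Rational(551, 7521) ≈ 0.073261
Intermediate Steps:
Function('I')(A) = Add(7, Mul(-1, A))
Function('n')(r) = Add(1158, r)
m = 7521 (m = Add(-71, Mul(Add(Add(7, Mul(-1, 2)), Mul(1, 3)), 949)) = Add(-71, Mul(Add(Add(7, -2), 3), 949)) = Add(-71, Mul(Add(5, 3), 949)) = Add(-71, Mul(8, 949)) = Add(-71, 7592) = 7521)
Mul(Function('n')(Add(239, Mul(-1, g))), Pow(m, -1)) = Mul(Add(1158, Add(239, Mul(-1, 846))), Pow(7521, -1)) = Mul(Add(1158, Add(239, -846)), Rational(1, 7521)) = Mul(Add(1158, -607), Rational(1, 7521)) = Mul(551, Rational(1, 7521)) = Rational(551, 7521)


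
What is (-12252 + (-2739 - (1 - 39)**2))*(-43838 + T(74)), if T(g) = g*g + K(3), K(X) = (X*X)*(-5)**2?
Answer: 626781595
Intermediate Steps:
K(X) = 25*X**2 (K(X) = X**2*25 = 25*X**2)
T(g) = 225 + g**2 (T(g) = g*g + 25*3**2 = g**2 + 25*9 = g**2 + 225 = 225 + g**2)
(-12252 + (-2739 - (1 - 39)**2))*(-43838 + T(74)) = (-12252 + (-2739 - (1 - 39)**2))*(-43838 + (225 + 74**2)) = (-12252 + (-2739 - 1*(-38)**2))*(-43838 + (225 + 5476)) = (-12252 + (-2739 - 1*1444))*(-43838 + 5701) = (-12252 + (-2739 - 1444))*(-38137) = (-12252 - 4183)*(-38137) = -16435*(-38137) = 626781595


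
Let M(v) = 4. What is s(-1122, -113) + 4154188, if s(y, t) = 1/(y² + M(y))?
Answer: 5229657422945/1258888 ≈ 4.1542e+6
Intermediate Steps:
s(y, t) = 1/(4 + y²) (s(y, t) = 1/(y² + 4) = 1/(4 + y²))
s(-1122, -113) + 4154188 = 1/(4 + (-1122)²) + 4154188 = 1/(4 + 1258884) + 4154188 = 1/1258888 + 4154188 = 5229657422945/1258888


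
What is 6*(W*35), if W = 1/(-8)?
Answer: -105/4 ≈ -26.250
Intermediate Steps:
W = -⅛ ≈ -0.12500
6*(W*35) = 6*(-⅛*35) = 6*(-35/8) = -105/4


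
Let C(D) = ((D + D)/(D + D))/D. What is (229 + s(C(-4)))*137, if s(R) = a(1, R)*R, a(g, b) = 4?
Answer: 31236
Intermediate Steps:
C(D) = 1/D (C(D) = ((2*D)/((2*D)))/D = ((2*D)*(1/(2*D)))/D = 1/D)
s(R) = 4*R
(229 + s(C(-4)))*137 = (229 + 4/(-4))*137 = (229 + 4*(-¼))*137 = (229 - 1)*137 = 228*137 = 31236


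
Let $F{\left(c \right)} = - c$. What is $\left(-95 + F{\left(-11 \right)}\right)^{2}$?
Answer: $7056$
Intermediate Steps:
$\left(-95 + F{\left(-11 \right)}\right)^{2} = \left(-95 - -11\right)^{2} = \left(-95 + 11\right)^{2} = \left(-84\right)^{2} = 7056$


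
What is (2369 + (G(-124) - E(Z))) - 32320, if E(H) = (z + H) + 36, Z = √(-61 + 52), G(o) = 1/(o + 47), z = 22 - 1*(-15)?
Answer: -2311849/77 - 3*I ≈ -30024.0 - 3.0*I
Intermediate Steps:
z = 37 (z = 22 + 15 = 37)
G(o) = 1/(47 + o)
Z = 3*I (Z = √(-9) = 3*I ≈ 3.0*I)
E(H) = 73 + H (E(H) = (37 + H) + 36 = 73 + H)
(2369 + (G(-124) - E(Z))) - 32320 = (2369 + (1/(47 - 124) - (73 + 3*I))) - 32320 = (2369 + (1/(-77) + (-73 - 3*I))) - 32320 = (2369 + (-1/77 + (-73 - 3*I))) - 32320 = (2369 + (-5622/77 - 3*I)) - 32320 = (176791/77 - 3*I) - 32320 = -2311849/77 - 3*I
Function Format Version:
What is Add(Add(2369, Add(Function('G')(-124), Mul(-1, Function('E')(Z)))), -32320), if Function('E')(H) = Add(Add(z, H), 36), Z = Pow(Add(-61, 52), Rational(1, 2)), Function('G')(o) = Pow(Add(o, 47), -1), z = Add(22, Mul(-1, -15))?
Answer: Add(Rational(-2311849, 77), Mul(-3, I)) ≈ Add(-30024., Mul(-3.0000, I))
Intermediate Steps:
z = 37 (z = Add(22, 15) = 37)
Function('G')(o) = Pow(Add(47, o), -1)
Z = Mul(3, I) (Z = Pow(-9, Rational(1, 2)) = Mul(3, I) ≈ Mul(3.0000, I))
Function('E')(H) = Add(73, H) (Function('E')(H) = Add(Add(37, H), 36) = Add(73, H))
Add(Add(2369, Add(Function('G')(-124), Mul(-1, Function('E')(Z)))), -32320) = Add(Add(2369, Add(Pow(Add(47, -124), -1), Mul(-1, Add(73, Mul(3, I))))), -32320) = Add(Add(2369, Add(Pow(-77, -1), Add(-73, Mul(-3, I)))), -32320) = Add(Add(2369, Add(Rational(-1, 77), Add(-73, Mul(-3, I)))), -32320) = Add(Add(2369, Add(Rational(-5622, 77), Mul(-3, I))), -32320) = Add(Add(Rational(176791, 77), Mul(-3, I)), -32320) = Add(Rational(-2311849, 77), Mul(-3, I))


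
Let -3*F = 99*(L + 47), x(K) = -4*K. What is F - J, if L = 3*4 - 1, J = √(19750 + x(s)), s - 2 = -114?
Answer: -1914 - √20198 ≈ -2056.1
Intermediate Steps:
s = -112 (s = 2 - 114 = -112)
J = √20198 (J = √(19750 - 4*(-112)) = √(19750 + 448) = √20198 ≈ 142.12)
L = 11 (L = 12 - 1 = 11)
F = -1914 (F = -33*(11 + 47) = -33*58 = -⅓*5742 = -1914)
F - J = -1914 - √20198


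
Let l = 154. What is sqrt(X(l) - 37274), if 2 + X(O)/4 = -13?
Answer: I*sqrt(37334) ≈ 193.22*I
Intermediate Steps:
X(O) = -60 (X(O) = -8 + 4*(-13) = -8 - 52 = -60)
sqrt(X(l) - 37274) = sqrt(-60 - 37274) = sqrt(-37334) = I*sqrt(37334)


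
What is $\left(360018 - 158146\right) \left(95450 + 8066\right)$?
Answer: $20896981952$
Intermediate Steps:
$\left(360018 - 158146\right) \left(95450 + 8066\right) = 201872 \cdot 103516 = 20896981952$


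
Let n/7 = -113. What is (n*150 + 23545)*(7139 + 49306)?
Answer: -5368201725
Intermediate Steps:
n = -791 (n = 7*(-113) = -791)
(n*150 + 23545)*(7139 + 49306) = (-791*150 + 23545)*(7139 + 49306) = (-118650 + 23545)*56445 = -95105*56445 = -5368201725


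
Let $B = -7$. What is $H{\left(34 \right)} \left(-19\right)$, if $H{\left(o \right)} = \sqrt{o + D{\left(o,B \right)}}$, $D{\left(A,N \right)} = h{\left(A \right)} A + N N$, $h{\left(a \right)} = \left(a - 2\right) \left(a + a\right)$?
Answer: $- 19 \sqrt{74067} \approx -5170.9$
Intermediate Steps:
$h{\left(a \right)} = 2 a \left(-2 + a\right)$ ($h{\left(a \right)} = \left(-2 + a\right) 2 a = 2 a \left(-2 + a\right)$)
$D{\left(A,N \right)} = N^{2} + 2 A^{2} \left(-2 + A\right)$ ($D{\left(A,N \right)} = 2 A \left(-2 + A\right) A + N N = 2 A^{2} \left(-2 + A\right) + N^{2} = N^{2} + 2 A^{2} \left(-2 + A\right)$)
$H{\left(o \right)} = \sqrt{49 + o + 2 o^{2} \left(-2 + o\right)}$ ($H{\left(o \right)} = \sqrt{o + \left(\left(-7\right)^{2} + 2 o^{2} \left(-2 + o\right)\right)} = \sqrt{o + \left(49 + 2 o^{2} \left(-2 + o\right)\right)} = \sqrt{49 + o + 2 o^{2} \left(-2 + o\right)}$)
$H{\left(34 \right)} \left(-19\right) = \sqrt{49 + 34 + 2 \cdot 34^{2} \left(-2 + 34\right)} \left(-19\right) = \sqrt{49 + 34 + 2 \cdot 1156 \cdot 32} \left(-19\right) = \sqrt{49 + 34 + 73984} \left(-19\right) = \sqrt{74067} \left(-19\right) = - 19 \sqrt{74067}$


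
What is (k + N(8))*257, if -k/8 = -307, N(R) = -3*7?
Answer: 625795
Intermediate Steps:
N(R) = -21
k = 2456 (k = -8*(-307) = 2456)
(k + N(8))*257 = (2456 - 21)*257 = 2435*257 = 625795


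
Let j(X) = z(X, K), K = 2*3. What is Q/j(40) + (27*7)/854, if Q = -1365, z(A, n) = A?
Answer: -16545/488 ≈ -33.904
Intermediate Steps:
K = 6
j(X) = X
Q/j(40) + (27*7)/854 = -1365/40 + (27*7)/854 = -1365*1/40 + 189*(1/854) = -273/8 + 27/122 = -16545/488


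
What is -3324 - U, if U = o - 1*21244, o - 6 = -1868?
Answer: 19782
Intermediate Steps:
o = -1862 (o = 6 - 1868 = -1862)
U = -23106 (U = -1862 - 1*21244 = -1862 - 21244 = -23106)
-3324 - U = -3324 - 1*(-23106) = -3324 + 23106 = 19782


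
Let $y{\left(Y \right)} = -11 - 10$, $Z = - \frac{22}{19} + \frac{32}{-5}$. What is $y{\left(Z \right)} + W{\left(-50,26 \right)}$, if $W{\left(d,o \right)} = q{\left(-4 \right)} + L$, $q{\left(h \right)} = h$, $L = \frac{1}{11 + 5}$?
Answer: $- \frac{399}{16} \approx -24.938$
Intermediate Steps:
$L = \frac{1}{16} \approx 0.0625$
$W{\left(d,o \right)} = - \frac{63}{16}$ ($W{\left(d,o \right)} = -4 + \frac{1}{16} = - \frac{63}{16}$)
$Z = - \frac{718}{95}$ ($Z = \left(-22\right) \frac{1}{19} + 32 \left(- \frac{1}{5}\right) = - \frac{22}{19} - \frac{32}{5} = - \frac{718}{95} \approx -7.5579$)
$y{\left(Y \right)} = -21$
$y{\left(Z \right)} + W{\left(-50,26 \right)} = -21 - \frac{63}{16} = - \frac{399}{16}$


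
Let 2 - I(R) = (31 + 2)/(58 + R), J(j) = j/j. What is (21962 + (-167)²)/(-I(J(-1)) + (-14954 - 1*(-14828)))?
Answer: -2941209/7519 ≈ -391.17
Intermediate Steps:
J(j) = 1
I(R) = 2 - 33/(58 + R) (I(R) = 2 - (31 + 2)/(58 + R) = 2 - 33/(58 + R))
(21962 + (-167)²)/(-I(J(-1)) + (-14954 - 1*(-14828))) = (21962 + (-167)²)/(-(83 + 2*1)/(58 + 1) + (-14954 - 1*(-14828))) = (21962 + 27889)/(-(83 + 2)/59 + (-14954 + 14828)) = 49851/(-85/59 - 126) = 49851/(-7519/59) = 49851*(-59/7519) = -2941209/7519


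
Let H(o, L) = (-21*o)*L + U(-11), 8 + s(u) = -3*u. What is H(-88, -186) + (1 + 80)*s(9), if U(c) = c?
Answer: -346574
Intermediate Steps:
s(u) = -8 - 3*u
H(o, L) = -11 - 21*L*o (H(o, L) = (-21*o)*L - 11 = -21*L*o - 11 = -11 - 21*L*o)
H(-88, -186) + (1 + 80)*s(9) = (-11 - 21*(-186)*(-88)) + (1 + 80)*(-8 - 3*9) = (-11 - 343728) + 81*(-8 - 27) = -343739 + 81*(-35) = -343739 - 2835 = -346574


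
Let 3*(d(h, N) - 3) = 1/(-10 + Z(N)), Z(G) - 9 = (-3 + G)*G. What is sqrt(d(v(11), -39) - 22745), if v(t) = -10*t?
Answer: I*sqrt(548489754471)/4911 ≈ 150.8*I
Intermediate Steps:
Z(G) = 9 + G*(-3 + G) (Z(G) = 9 + (-3 + G)*G = 9 + G*(-3 + G))
d(h, N) = 3 + 1/(3*(-1 + N**2 - 3*N)) (d(h, N) = 3 + 1/(3*(-10 + (9 + N**2 - 3*N))) = 3 + 1/(3*(-1 + N**2 - 3*N)))
sqrt(d(v(11), -39) - 22745) = sqrt((8 - 9*(-39)**2 + 27*(-39))/(3*(1 - 1*(-39)**2 + 3*(-39))) - 22745) = sqrt((8 - 9*1521 - 1053)/(3*(1 - 1*1521 - 117)) - 22745) = sqrt((8 - 13689 - 1053)/(3*(1 - 1521 - 117)) - 22745) = sqrt((1/3)*(-14734)/(-1637) - 22745) = sqrt((1/3)*(-1/1637)*(-14734) - 22745) = sqrt(14734/4911 - 22745) = sqrt(-111685961/4911) = I*sqrt(548489754471)/4911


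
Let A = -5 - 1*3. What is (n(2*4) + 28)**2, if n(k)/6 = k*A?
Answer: 126736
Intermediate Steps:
A = -8 (A = -5 - 3 = -8)
n(k) = -48*k (n(k) = 6*(k*(-8)) = 6*(-8*k) = -48*k)
(n(2*4) + 28)**2 = (-96*4 + 28)**2 = (-48*8 + 28)**2 = (-384 + 28)**2 = (-356)**2 = 126736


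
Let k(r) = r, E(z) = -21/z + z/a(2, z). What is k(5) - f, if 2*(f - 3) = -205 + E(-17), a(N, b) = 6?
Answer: 21481/204 ≈ 105.30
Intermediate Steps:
E(z) = -21/z + z/6
f = -20461/204 (f = 3 + (-205 + (-21/(-17) + (1/6)*(-17)))/2 = 3 + (-205 + (-21*(-1/17) - 17/6))/2 = 3 + (-205 + (21/17 - 17/6))/2 = 3 + (-205 - 163/102)/2 = 3 + (1/2)*(-21073/102) = 3 - 21073/204 = -20461/204 ≈ -100.30)
k(5) - f = 5 - 1*(-20461/204) = 5 + 20461/204 = 21481/204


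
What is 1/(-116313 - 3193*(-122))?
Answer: 1/273233 ≈ 3.6599e-6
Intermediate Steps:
1/(-116313 - 3193*(-122)) = 1/(-116313 + 389546) = 1/273233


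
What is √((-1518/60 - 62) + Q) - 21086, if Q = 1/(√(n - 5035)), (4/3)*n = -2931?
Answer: -21086 + √(-7308044408970 - 5786600*I*√28933)/289330 ≈ -21086.0 - 9.3434*I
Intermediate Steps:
n = -8793/4 (n = (¾)*(-2931) = -8793/4 ≈ -2198.3)
Q = -2*I*√28933/28933 (Q = 1/(√(-8793/4 - 5035)) = 1/(√(-28933/4)) = 1/(I*√28933/2) = -2*I*√28933/28933 ≈ -0.011758*I)
√((-1518/60 - 62) + Q) - 21086 = √((-1518/60 - 62) - 2*I*√28933/28933) - 21086 = √((-33*23/30 - 62) - 2*I*√28933/28933) - 21086 = √((-253/10 - 62) - 2*I*√28933/28933) - 21086 = √(-873/10 - 2*I*√28933/28933) - 21086 = -21086 + √(-873/10 - 2*I*√28933/28933)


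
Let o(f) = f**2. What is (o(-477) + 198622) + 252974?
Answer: 679125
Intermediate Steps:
(o(-477) + 198622) + 252974 = ((-477)**2 + 198622) + 252974 = (227529 + 198622) + 252974 = 426151 + 252974 = 679125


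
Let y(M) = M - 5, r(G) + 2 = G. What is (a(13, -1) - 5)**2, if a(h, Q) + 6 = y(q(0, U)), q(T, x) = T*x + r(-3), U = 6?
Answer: 441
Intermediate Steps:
r(G) = -2 + G
q(T, x) = -5 + T*x (q(T, x) = T*x + (-2 - 3) = T*x - 5 = -5 + T*x)
y(M) = -5 + M
a(h, Q) = -16 (a(h, Q) = -6 + (-5 + (-5 + 0*6)) = -6 + (-5 + (-5 + 0)) = -6 + (-5 - 5) = -6 - 10 = -16)
(a(13, -1) - 5)**2 = (-16 - 5)**2 = (-21)**2 = 441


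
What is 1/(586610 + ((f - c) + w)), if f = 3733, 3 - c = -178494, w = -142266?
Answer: 1/269580 ≈ 3.7095e-6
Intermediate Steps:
c = 178497 (c = 3 - 1*(-178494) = 3 + 178494 = 178497)
1/(586610 + ((f - c) + w)) = 1/(586610 + ((3733 - 1*178497) - 142266)) = 1/(586610 + ((3733 - 178497) - 142266)) = 1/(586610 + (-174764 - 142266)) = 1/(586610 - 317030) = 1/269580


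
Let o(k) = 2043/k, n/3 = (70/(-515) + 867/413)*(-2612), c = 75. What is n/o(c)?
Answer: -5453790700/9656353 ≈ -564.79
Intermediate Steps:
n = -654454884/42539 (n = 3*((70/(-515) + 867/413)*(-2612)) = 3*((70*(-1/515) + 867*(1/413))*(-2612)) = 3*((-14/103 + 867/413)*(-2612)) = 3*((83519/42539)*(-2612)) = 3*(-218151628/42539) = -654454884/42539 ≈ -15385.)
n/o(c) = -654454884/(42539*(2043/75)) = -654454884/(42539*(2043*(1/75))) = -654454884/(42539*681/25) = -654454884/42539*25/681 = -5453790700/9656353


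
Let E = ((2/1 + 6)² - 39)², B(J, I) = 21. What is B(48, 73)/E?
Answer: 21/625 ≈ 0.033600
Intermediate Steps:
E = 625 (E = ((2*1 + 6)² - 39)² = ((2 + 6)² - 39)² = (8² - 39)² = (64 - 39)² = 25² = 625)
B(48, 73)/E = 21/625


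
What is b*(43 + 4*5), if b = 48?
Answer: 3024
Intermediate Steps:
b*(43 + 4*5) = 48*(43 + 4*5) = 48*(43 + 20) = 48*63 = 3024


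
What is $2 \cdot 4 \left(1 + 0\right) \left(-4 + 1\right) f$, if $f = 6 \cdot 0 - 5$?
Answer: $120$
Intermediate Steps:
$f = -5$ ($f = 0 - 5 = -5$)
$2 \cdot 4 \left(1 + 0\right) \left(-4 + 1\right) f = 2 \cdot 4 \left(1 + 0\right) \left(-4 + 1\right) \left(-5\right) = 2 \cdot 4 \cdot 1 \left(-3\right) \left(-5\right) = 2 \cdot 4 \left(-3\right) \left(-5\right) = 2 \left(-12\right) \left(-5\right) = \left(-24\right) \left(-5\right) = 120$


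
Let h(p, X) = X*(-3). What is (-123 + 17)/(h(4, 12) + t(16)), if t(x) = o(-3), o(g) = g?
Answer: 106/39 ≈ 2.7179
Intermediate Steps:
h(p, X) = -3*X
t(x) = -3
(-123 + 17)/(h(4, 12) + t(16)) = (-123 + 17)/(-3*12 - 3) = -106/(-36 - 3) = -106/(-39) = -106*(-1/39) = 106/39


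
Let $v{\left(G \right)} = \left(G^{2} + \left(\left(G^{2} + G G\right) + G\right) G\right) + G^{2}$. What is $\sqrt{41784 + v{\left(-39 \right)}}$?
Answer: $i \sqrt{72291} \approx 268.87 i$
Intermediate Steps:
$v{\left(G \right)} = 2 G^{2} + G \left(G + 2 G^{2}\right)$ ($v{\left(G \right)} = \left(G^{2} + \left(\left(G^{2} + G^{2}\right) + G\right) G\right) + G^{2} = \left(G^{2} + \left(2 G^{2} + G\right) G\right) + G^{2} = \left(G^{2} + \left(G + 2 G^{2}\right) G\right) + G^{2} = \left(G^{2} + G \left(G + 2 G^{2}\right)\right) + G^{2} = 2 G^{2} + G \left(G + 2 G^{2}\right)$)
$\sqrt{41784 + v{\left(-39 \right)}} = \sqrt{41784 + \left(-39\right)^{2} \left(3 + 2 \left(-39\right)\right)} = \sqrt{41784 + 1521 \left(3 - 78\right)} = \sqrt{41784 + 1521 \left(-75\right)} = \sqrt{41784 - 114075} = \sqrt{-72291} = i \sqrt{72291}$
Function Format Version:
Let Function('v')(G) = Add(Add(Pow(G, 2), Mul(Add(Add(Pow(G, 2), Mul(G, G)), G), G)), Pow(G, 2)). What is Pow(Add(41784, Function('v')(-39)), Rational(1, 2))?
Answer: Mul(I, Pow(72291, Rational(1, 2))) ≈ Mul(268.87, I)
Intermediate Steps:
Function('v')(G) = Add(Mul(2, Pow(G, 2)), Mul(G, Add(G, Mul(2, Pow(G, 2))))) (Function('v')(G) = Add(Add(Pow(G, 2), Mul(Add(Add(Pow(G, 2), Pow(G, 2)), G), G)), Pow(G, 2)) = Add(Add(Pow(G, 2), Mul(Add(Mul(2, Pow(G, 2)), G), G)), Pow(G, 2)) = Add(Add(Pow(G, 2), Mul(Add(G, Mul(2, Pow(G, 2))), G)), Pow(G, 2)) = Add(Add(Pow(G, 2), Mul(G, Add(G, Mul(2, Pow(G, 2))))), Pow(G, 2)) = Add(Mul(2, Pow(G, 2)), Mul(G, Add(G, Mul(2, Pow(G, 2))))))
Pow(Add(41784, Function('v')(-39)), Rational(1, 2)) = Pow(Add(41784, Mul(Pow(-39, 2), Add(3, Mul(2, -39)))), Rational(1, 2)) = Pow(Add(41784, Mul(1521, Add(3, -78))), Rational(1, 2)) = Pow(Add(41784, Mul(1521, -75)), Rational(1, 2)) = Pow(Add(41784, -114075), Rational(1, 2)) = Pow(-72291, Rational(1, 2)) = Mul(I, Pow(72291, Rational(1, 2)))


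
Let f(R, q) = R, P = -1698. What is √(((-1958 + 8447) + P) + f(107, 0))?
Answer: √4898 ≈ 69.986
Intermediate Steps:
√(((-1958 + 8447) + P) + f(107, 0)) = √(((-1958 + 8447) - 1698) + 107) = √((6489 - 1698) + 107) = √(4791 + 107) = √4898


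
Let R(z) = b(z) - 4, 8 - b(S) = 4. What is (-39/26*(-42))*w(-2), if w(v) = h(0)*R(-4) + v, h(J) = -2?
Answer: -126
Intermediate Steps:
b(S) = 4 (b(S) = 8 - 1*4 = 8 - 4 = 4)
R(z) = 0 (R(z) = 4 - 4 = 0)
w(v) = v (w(v) = -2*0 + v = 0 + v = v)
(-39/26*(-42))*w(-2) = (-39/26*(-42))*(-2) = (-39*1/26*(-42))*(-2) = -3/2*(-42)*(-2) = 63*(-2) = -126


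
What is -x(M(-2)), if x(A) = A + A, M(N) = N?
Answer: 4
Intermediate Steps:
x(A) = 2*A
-x(M(-2)) = -2*(-2) = -1*(-4) = 4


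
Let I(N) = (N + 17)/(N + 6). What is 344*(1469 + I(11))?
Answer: 8600344/17 ≈ 5.0590e+5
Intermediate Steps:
I(N) = (17 + N)/(6 + N)
344*(1469 + I(11)) = 344*(1469 + (17 + 11)/(6 + 11)) = 344*(1469 + 28/17) = 344*(25001/17) = 8600344/17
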